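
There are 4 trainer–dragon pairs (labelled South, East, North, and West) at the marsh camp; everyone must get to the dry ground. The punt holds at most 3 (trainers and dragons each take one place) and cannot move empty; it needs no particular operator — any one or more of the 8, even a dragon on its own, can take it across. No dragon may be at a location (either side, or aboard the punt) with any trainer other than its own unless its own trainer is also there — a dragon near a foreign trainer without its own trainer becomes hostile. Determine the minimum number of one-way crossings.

Counting alone: each trip to the dry ground takes at most 3 across and each return brings at least 1 back, so after t trips out (and t−1 returns) at most 3t − (t−1) of the 8 are across; that first reaches 8 at t = 4, so at least 7 crossings are needed.
The safety rule pushes this higher. Following every safe sequence of crossings, the most of the 8 that can be at the dry ground as the punt arrives there on crossing 7 is 7 — never all 8.
So no plan with fewer than 9 crossings exists, and this one achieves 9:
1. dragon South and trainer South cross → the dry ground.
2. trainer South crosses ← the marsh camp.
3. dragon East, trainer East, and trainer South cross → the dry ground.
4. dragon South and trainer South cross ← the marsh camp.
5. trainer North, trainer South, and trainer West cross → the dry ground.
6. dragon East crosses ← the marsh camp.
7. dragon East and dragon South cross → the dry ground.
8. dragon South crosses ← the marsh camp.
9. dragon North, dragon South, and dragon West cross → the dry ground.

9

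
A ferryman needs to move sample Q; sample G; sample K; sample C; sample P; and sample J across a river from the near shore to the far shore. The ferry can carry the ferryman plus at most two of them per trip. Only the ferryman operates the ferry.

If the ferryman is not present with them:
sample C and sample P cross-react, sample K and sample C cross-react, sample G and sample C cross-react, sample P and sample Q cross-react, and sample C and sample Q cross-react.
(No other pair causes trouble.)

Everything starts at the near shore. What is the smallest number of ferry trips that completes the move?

9

Counting alone: the ferryman can take at most 2 across per trip to the far shore, so moving all 6 needs at least 3 loaded trips out, with a return between consecutive ones — at least 5 crossings.
The safety rule pushes this higher. Following every safe sequence of crossings, the most of the 6 that can be at the far shore as the ferry arrives there on crossings 5, 7 is 4, 5 respectively — never all 6.
So no plan with fewer than 9 crossings exists, and this one achieves 9:
1. Ferryman goes to the far shore with sample C and sample Q.
2. Ferryman goes back to the near shore with sample Q.
3. Ferryman goes to the far shore with sample G and sample Q.
4. Ferryman goes back to the near shore with sample C.
5. Ferryman goes to the far shore with sample C and sample K.
6. Ferryman goes back to the near shore with sample C.
7. Ferryman goes to the far shore with sample C and sample J.
8. Ferryman goes back to the near shore with sample C.
9. Ferryman goes to the far shore with sample C and sample P.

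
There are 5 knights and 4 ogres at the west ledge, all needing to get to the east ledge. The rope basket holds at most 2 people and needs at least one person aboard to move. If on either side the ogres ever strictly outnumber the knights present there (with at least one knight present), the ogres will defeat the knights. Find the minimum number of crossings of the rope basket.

15

Counting alone: each trip to the east ledge takes at most 2 across and each return brings at least 1 back, so after t trips out (and t−1 returns) at most 2t − (t−1) of the 9 are across; that first reaches 9 at t = 8, so at least 15 crossings are needed.
The plan below uses exactly 15 crossings, so it is optimal:
1. 2 ogres → the east ledge.  (the west ledge: 5K 2O; the east ledge: 0K 2O)
2. 1 ogre ← the west ledge.  (the west ledge: 5K 3O; the east ledge: 0K 1O)
3. 2 ogres → the east ledge.  (the west ledge: 5K 1O; the east ledge: 0K 3O)
4. 1 ogre ← the west ledge.  (the west ledge: 5K 2O; the east ledge: 0K 2O)
5. 2 knights → the east ledge.  (the west ledge: 3K 2O; the east ledge: 2K 2O)
6. 1 ogre ← the west ledge.  (the west ledge: 3K 3O; the east ledge: 2K 1O)
7. 1 knight and 1 ogre → the east ledge.  (the west ledge: 2K 2O; the east ledge: 3K 2O)
8. 1 knight ← the west ledge.  (the west ledge: 3K 2O; the east ledge: 2K 2O)
9. 1 knight and 1 ogre → the east ledge.  (the west ledge: 2K 1O; the east ledge: 3K 3O)
10. 1 ogre ← the west ledge.  (the west ledge: 2K 2O; the east ledge: 3K 2O)
11. 1 knight and 1 ogre → the east ledge.  (the west ledge: 1K 1O; the east ledge: 4K 3O)
12. 1 knight ← the west ledge.  (the west ledge: 2K 1O; the east ledge: 3K 3O)
13. 1 knight and 1 ogre → the east ledge.  (the west ledge: 1K 0O; the east ledge: 4K 4O)
14. 1 ogre ← the west ledge.  (the west ledge: 1K 1O; the east ledge: 4K 3O)
15. 1 knight and 1 ogre → the east ledge.  (the west ledge: 0K 0O; the east ledge: 5K 4O)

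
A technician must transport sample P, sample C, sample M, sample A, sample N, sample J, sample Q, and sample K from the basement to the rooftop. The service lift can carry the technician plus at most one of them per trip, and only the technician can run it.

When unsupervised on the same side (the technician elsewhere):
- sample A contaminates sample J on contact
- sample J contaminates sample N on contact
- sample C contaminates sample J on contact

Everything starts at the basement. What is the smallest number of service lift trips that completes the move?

impossible

Following every safe sequence of crossings from the start, the most of the 8 that can be at the rooftop as the service lift arrives there on crossings 1, 3, 5, 7, 9, 11 is 1, 2, 3, 4, 5, 6 respectively; the best ever achieved is 6 of 8.
From crossing 13 on, no configuration arises that was not already reachable earlier: only 144 distinct safe configurations (who is on which side, and where the service lift is) can ever be reached, none of them has everyone across, and every continuation just revisits them. So no valid plan exists.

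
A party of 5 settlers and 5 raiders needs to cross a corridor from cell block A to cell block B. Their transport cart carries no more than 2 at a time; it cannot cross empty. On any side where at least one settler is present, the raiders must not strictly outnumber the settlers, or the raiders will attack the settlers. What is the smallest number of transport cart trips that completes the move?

impossible

Following every safe sequence of crossings from the start, the most of the 10 that can be at cell block B as the transport cart arrives there on crossings 1, 3, 5, 7 is 2, 3, 4, 5 respectively; the best ever achieved is 5 of 10.
From crossing 9 on, no configuration arises that was not already reachable earlier: only 13 distinct safe configurations (who is on which side, and where the transport cart is) can ever be reached, none of them has everyone across, and every continuation just revisits them. They are: 0 settlers + 0 raiders across (transport cart back at the start); 0 settlers + 1 raider across (transport cart there); 0 settlers + 1 raider across (transport cart back at the start); 0 settlers + 2 raiders across (transport cart there); 0 settlers + 2 raiders across (transport cart back at the start); 0 settlers + 3 raiders across (transport cart there); 0 settlers + 3 raiders across (transport cart back at the start); 0 settlers + 4 raiders across (transport cart there); 0 settlers + 4 raiders across (transport cart back at the start); 0 settlers + 5 raiders across (transport cart there); 1 settler + 1 raider across (transport cart there); 1 settler + 1 raider across (transport cart back at the start); 2 settlers + 2 raiders across (transport cart there). So no valid plan exists.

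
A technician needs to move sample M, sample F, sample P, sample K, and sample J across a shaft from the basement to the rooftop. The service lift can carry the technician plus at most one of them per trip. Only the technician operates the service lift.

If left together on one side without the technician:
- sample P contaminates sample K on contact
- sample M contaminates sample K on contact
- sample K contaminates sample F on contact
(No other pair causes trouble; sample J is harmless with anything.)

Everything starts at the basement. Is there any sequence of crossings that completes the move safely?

No

Following every safe sequence of crossings from the start, the most of the 5 that can be at the rooftop as the service lift arrives there on crossings 1, 3, 5 is 1, 2, 3 respectively; the best ever achieved is 3 of 5.
From crossing 7 on, no configuration arises that was not already reachable earlier: only 18 distinct safe configurations (who is on which side, and where the service lift is) can ever be reached, none of them has everyone across, and every continuation just revisits them. So no valid plan exists.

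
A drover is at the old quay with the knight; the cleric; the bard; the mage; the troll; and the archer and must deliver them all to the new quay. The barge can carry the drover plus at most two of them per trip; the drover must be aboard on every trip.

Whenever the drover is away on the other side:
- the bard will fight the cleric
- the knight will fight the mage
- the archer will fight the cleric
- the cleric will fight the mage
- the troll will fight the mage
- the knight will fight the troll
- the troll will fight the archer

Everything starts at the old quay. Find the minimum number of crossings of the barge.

Whatever the first load, the items left behind include a forbidden pair without the drover. No opening move is safe, so no plan exists.

impossible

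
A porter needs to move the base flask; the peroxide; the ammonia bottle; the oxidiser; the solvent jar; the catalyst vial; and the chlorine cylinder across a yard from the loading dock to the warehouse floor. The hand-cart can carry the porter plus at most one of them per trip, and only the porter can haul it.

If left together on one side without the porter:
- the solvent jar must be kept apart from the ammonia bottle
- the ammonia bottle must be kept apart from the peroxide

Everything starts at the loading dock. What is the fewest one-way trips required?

Counting alone: the porter can take at most 1 across per trip to the warehouse floor, so moving all 7 needs at least 7 loaded trips out, with a return between consecutive ones — at least 13 crossings.
The safety rule pushes this higher. Following every safe sequence of crossings, the most of the 7 that can be at the warehouse floor as the hand-cart arrives there on crossing 13 is 6 — never all 7.
So no plan with fewer than 15 crossings exists, and this one achieves 15:
1. Porter goes to the warehouse floor with the ammonia bottle.
2. Porter goes back to the loading dock alone.
3. Porter goes to the warehouse floor with the base flask.
4. Porter goes back to the loading dock alone.
5. Porter goes to the warehouse floor with the peroxide.
6. Porter goes back to the loading dock with the ammonia bottle.
7. Porter goes to the warehouse floor with the solvent jar.
8. Porter goes back to the loading dock alone.
9. Porter goes to the warehouse floor with the oxidiser.
10. Porter goes back to the loading dock alone.
11. Porter goes to the warehouse floor with the catalyst vial.
12. Porter goes back to the loading dock alone.
13. Porter goes to the warehouse floor with the chlorine cylinder.
14. Porter goes back to the loading dock alone.
15. Porter goes to the warehouse floor with the ammonia bottle.

15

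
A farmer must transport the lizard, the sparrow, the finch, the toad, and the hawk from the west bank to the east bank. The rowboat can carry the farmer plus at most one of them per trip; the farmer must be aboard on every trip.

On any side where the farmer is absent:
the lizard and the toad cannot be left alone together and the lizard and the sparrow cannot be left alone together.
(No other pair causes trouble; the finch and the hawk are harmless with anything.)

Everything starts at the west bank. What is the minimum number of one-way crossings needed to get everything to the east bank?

11

Counting alone: the farmer can take at most 1 across per trip to the east bank, so moving all 5 needs at least 5 loaded trips out, with a return between consecutive ones — at least 9 crossings.
The safety rule pushes this higher. Following every safe sequence of crossings, the most of the 5 that can be at the east bank as the rowboat arrives there on crossing 9 is 4 — never all 5.
So no plan with fewer than 11 crossings exists, and this one achieves 11:
1. Farmer goes to the east bank with the lizard.
2. Farmer goes back to the west bank alone.
3. Farmer goes to the east bank with the sparrow.
4. Farmer goes back to the west bank with the lizard.
5. Farmer goes to the east bank with the toad.
6. Farmer goes back to the west bank alone.
7. Farmer goes to the east bank with the finch.
8. Farmer goes back to the west bank alone.
9. Farmer goes to the east bank with the hawk.
10. Farmer goes back to the west bank alone.
11. Farmer goes to the east bank with the lizard.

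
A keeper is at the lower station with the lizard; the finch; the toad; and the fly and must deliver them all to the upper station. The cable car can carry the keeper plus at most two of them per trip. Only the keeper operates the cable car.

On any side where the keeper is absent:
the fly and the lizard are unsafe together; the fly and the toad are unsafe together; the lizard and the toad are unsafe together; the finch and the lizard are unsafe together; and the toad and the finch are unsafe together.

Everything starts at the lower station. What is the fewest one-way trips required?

5

Counting alone: the keeper can take at most 2 across per trip to the upper station, so moving all 4 needs at least 2 loaded trips out, with a return between consecutive ones — at least 3 crossings.
The safety rule pushes this higher. Following every safe sequence of crossings, the most of the 4 that can be at the upper station as the cable car arrives there on crossing 3 is 3 — never all 4.
So no plan with fewer than 5 crossings exists, and this one achieves 5:
1. Keeper goes to the upper station with the lizard and the toad.
2. Keeper goes back to the lower station with the lizard.
3. Keeper goes to the upper station with the finch and the fly.
4. Keeper goes back to the lower station with the toad.
5. Keeper goes to the upper station with the lizard and the toad.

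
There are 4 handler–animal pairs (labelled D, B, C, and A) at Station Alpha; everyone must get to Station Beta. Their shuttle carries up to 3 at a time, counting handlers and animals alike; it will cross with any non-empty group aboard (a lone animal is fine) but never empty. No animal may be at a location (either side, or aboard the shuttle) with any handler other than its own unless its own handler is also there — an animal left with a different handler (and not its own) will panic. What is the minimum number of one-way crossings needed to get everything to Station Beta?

Counting alone: each trip to Station Beta takes at most 3 across and each return brings at least 1 back, so after t trips out (and t−1 returns) at most 3t − (t−1) of the 8 are across; that first reaches 8 at t = 4, so at least 7 crossings are needed.
The safety rule pushes this higher. Following every safe sequence of crossings, the most of the 8 that can be at Station Beta as the shuttle arrives there on crossing 7 is 7 — never all 8.
So no plan with fewer than 9 crossings exists, and this one achieves 9:
1. animal D and handler D cross → Station Beta.
2. handler D crosses ← Station Alpha.
3. animal B, handler B, and handler D cross → Station Beta.
4. animal D and handler D cross ← Station Alpha.
5. handler A, handler C, and handler D cross → Station Beta.
6. animal B crosses ← Station Alpha.
7. animal B and animal D cross → Station Beta.
8. animal D crosses ← Station Alpha.
9. animal A, animal C, and animal D cross → Station Beta.

9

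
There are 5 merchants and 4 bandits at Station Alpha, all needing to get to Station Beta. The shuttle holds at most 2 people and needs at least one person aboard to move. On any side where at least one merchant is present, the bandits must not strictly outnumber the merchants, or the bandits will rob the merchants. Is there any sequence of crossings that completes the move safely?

Yes

1. 2 bandits → Station Beta.  (Station Alpha: 5M 2B; Station Beta: 0M 2B)
2. 1 bandit ← Station Alpha.  (Station Alpha: 5M 3B; Station Beta: 0M 1B)
3. 2 bandits → Station Beta.  (Station Alpha: 5M 1B; Station Beta: 0M 3B)
4. 1 bandit ← Station Alpha.  (Station Alpha: 5M 2B; Station Beta: 0M 2B)
5. 2 merchants → Station Beta.  (Station Alpha: 3M 2B; Station Beta: 2M 2B)
6. 1 bandit ← Station Alpha.  (Station Alpha: 3M 3B; Station Beta: 2M 1B)
7. 1 merchant and 1 bandit → Station Beta.  (Station Alpha: 2M 2B; Station Beta: 3M 2B)
8. 1 merchant ← Station Alpha.  (Station Alpha: 3M 2B; Station Beta: 2M 2B)
9. 1 merchant and 1 bandit → Station Beta.  (Station Alpha: 2M 1B; Station Beta: 3M 3B)
10. 1 bandit ← Station Alpha.  (Station Alpha: 2M 2B; Station Beta: 3M 2B)
11. 1 merchant and 1 bandit → Station Beta.  (Station Alpha: 1M 1B; Station Beta: 4M 3B)
12. 1 merchant ← Station Alpha.  (Station Alpha: 2M 1B; Station Beta: 3M 3B)
13. 1 merchant and 1 bandit → Station Beta.  (Station Alpha: 1M 0B; Station Beta: 4M 4B)
14. 1 bandit ← Station Alpha.  (Station Alpha: 1M 1B; Station Beta: 4M 3B)
15. 1 merchant and 1 bandit → Station Beta.  (Station Alpha: 0M 0B; Station Beta: 5M 4B)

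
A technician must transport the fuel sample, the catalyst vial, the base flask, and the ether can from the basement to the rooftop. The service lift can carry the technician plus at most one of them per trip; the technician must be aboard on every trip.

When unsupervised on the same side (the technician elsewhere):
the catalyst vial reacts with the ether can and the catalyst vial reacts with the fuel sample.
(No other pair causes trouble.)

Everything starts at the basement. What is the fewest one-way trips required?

9

Counting alone: the technician can take at most 1 across per trip to the rooftop, so moving all 4 needs at least 4 loaded trips out, with a return between consecutive ones — at least 7 crossings.
The safety rule pushes this higher. Following every safe sequence of crossings, the most of the 4 that can be at the rooftop as the service lift arrives there on crossing 7 is 3 — never all 4.
So no plan with fewer than 9 crossings exists, and this one achieves 9:
1. Technician goes to the rooftop with the catalyst vial.  [the basement: the base flask, the ether can, the fuel sample | the rooftop: the catalyst vial]
2. Technician goes back to the basement alone.  [the basement: the base flask, the ether can, the fuel sample | the rooftop: the catalyst vial]
3. Technician goes to the rooftop with the fuel sample.  [the basement: the base flask, the ether can | the rooftop: the catalyst vial, the fuel sample]
4. Technician goes back to the basement with the catalyst vial.  [the basement: the base flask, the catalyst vial, the ether can | the rooftop: the fuel sample]
5. Technician goes to the rooftop with the ether can.  [the basement: the base flask, the catalyst vial | the rooftop: the ether can, the fuel sample]
6. Technician goes back to the basement alone.  [the basement: the base flask, the catalyst vial | the rooftop: the ether can, the fuel sample]
7. Technician goes to the rooftop with the base flask.  [the basement: the catalyst vial | the rooftop: the base flask, the ether can, the fuel sample]
8. Technician goes back to the basement alone.  [the basement: the catalyst vial | the rooftop: the base flask, the ether can, the fuel sample]
9. Technician goes to the rooftop with the catalyst vial.  [the basement: — | the rooftop: the base flask, the catalyst vial, the ether can, the fuel sample]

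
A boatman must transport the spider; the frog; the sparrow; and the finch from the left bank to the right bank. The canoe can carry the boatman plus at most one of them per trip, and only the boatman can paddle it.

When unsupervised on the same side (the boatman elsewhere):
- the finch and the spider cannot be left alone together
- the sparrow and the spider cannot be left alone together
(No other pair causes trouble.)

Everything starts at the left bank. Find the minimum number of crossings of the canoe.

9

Counting alone: the boatman can take at most 1 across per trip to the right bank, so moving all 4 needs at least 4 loaded trips out, with a return between consecutive ones — at least 7 crossings.
The safety rule pushes this higher. Following every safe sequence of crossings, the most of the 4 that can be at the right bank as the canoe arrives there on crossing 7 is 3 — never all 4.
So no plan with fewer than 9 crossings exists, and this one achieves 9:
1. Boatman goes to the right bank with the spider.  [the left bank: the finch, the frog, the sparrow | the right bank: the spider]
2. Boatman goes back to the left bank alone.  [the left bank: the finch, the frog, the sparrow | the right bank: the spider]
3. Boatman goes to the right bank with the frog.  [the left bank: the finch, the sparrow | the right bank: the frog, the spider]
4. Boatman goes back to the left bank alone.  [the left bank: the finch, the sparrow | the right bank: the frog, the spider]
5. Boatman goes to the right bank with the sparrow.  [the left bank: the finch | the right bank: the frog, the sparrow, the spider]
6. Boatman goes back to the left bank with the spider.  [the left bank: the finch, the spider | the right bank: the frog, the sparrow]
7. Boatman goes to the right bank with the finch.  [the left bank: the spider | the right bank: the finch, the frog, the sparrow]
8. Boatman goes back to the left bank alone.  [the left bank: the spider | the right bank: the finch, the frog, the sparrow]
9. Boatman goes to the right bank with the spider.  [the left bank: — | the right bank: the finch, the frog, the sparrow, the spider]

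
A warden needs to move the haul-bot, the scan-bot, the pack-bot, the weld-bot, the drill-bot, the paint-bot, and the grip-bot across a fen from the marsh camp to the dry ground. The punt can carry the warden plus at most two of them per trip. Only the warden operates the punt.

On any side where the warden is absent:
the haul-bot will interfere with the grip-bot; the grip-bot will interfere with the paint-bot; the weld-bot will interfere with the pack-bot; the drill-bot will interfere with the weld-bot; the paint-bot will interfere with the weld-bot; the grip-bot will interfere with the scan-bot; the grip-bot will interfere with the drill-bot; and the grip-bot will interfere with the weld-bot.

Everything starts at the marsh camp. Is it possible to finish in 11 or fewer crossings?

Yes — this plan uses 11 crossings (≤ 11):
1. Warden goes to the dry ground with the grip-bot and the weld-bot.  [the marsh camp: the drill-bot, the haul-bot, the pack-bot, the paint-bot, the scan-bot | the dry ground: the grip-bot, the weld-bot]
2. Warden goes back to the marsh camp with the weld-bot.  [the marsh camp: the drill-bot, the haul-bot, the pack-bot, the paint-bot, the scan-bot, the weld-bot | the dry ground: the grip-bot]
3. Warden goes to the dry ground with the haul-bot and the weld-bot.  [the marsh camp: the drill-bot, the pack-bot, the paint-bot, the scan-bot | the dry ground: the grip-bot, the haul-bot, the weld-bot]
4. Warden goes back to the marsh camp with the grip-bot.  [the marsh camp: the drill-bot, the grip-bot, the pack-bot, the paint-bot, the scan-bot | the dry ground: the haul-bot, the weld-bot]
5. Warden goes to the dry ground with the grip-bot and the scan-bot.  [the marsh camp: the drill-bot, the pack-bot, the paint-bot | the dry ground: the grip-bot, the haul-bot, the scan-bot, the weld-bot]
6. Warden goes back to the marsh camp with the grip-bot.  [the marsh camp: the drill-bot, the grip-bot, the pack-bot, the paint-bot | the dry ground: the haul-bot, the scan-bot, the weld-bot]
7. Warden goes to the dry ground with the drill-bot and the paint-bot.  [the marsh camp: the grip-bot, the pack-bot | the dry ground: the drill-bot, the haul-bot, the paint-bot, the scan-bot, the weld-bot]
8. Warden goes back to the marsh camp with the weld-bot.  [the marsh camp: the grip-bot, the pack-bot, the weld-bot | the dry ground: the drill-bot, the haul-bot, the paint-bot, the scan-bot]
9. Warden goes to the dry ground with the pack-bot and the weld-bot.  [the marsh camp: the grip-bot | the dry ground: the drill-bot, the haul-bot, the pack-bot, the paint-bot, the scan-bot, the weld-bot]
10. Warden goes back to the marsh camp with the weld-bot.  [the marsh camp: the grip-bot, the weld-bot | the dry ground: the drill-bot, the haul-bot, the pack-bot, the paint-bot, the scan-bot]
11. Warden goes to the dry ground with the grip-bot and the weld-bot.  [the marsh camp: — | the dry ground: the drill-bot, the grip-bot, the haul-bot, the pack-bot, the paint-bot, the scan-bot, the weld-bot]

Yes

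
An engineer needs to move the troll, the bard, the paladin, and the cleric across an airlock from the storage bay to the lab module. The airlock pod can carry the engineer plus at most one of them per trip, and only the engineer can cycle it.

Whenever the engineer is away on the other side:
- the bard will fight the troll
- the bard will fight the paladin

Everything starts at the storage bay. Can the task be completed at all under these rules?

1. Engineer goes to the lab module with the bard.
2. Engineer goes back to the storage bay alone.
3. Engineer goes to the lab module with the troll.
4. Engineer goes back to the storage bay with the bard.
5. Engineer goes to the lab module with the paladin.
6. Engineer goes back to the storage bay alone.
7. Engineer goes to the lab module with the cleric.
8. Engineer goes back to the storage bay alone.
9. Engineer goes to the lab module with the bard.

Yes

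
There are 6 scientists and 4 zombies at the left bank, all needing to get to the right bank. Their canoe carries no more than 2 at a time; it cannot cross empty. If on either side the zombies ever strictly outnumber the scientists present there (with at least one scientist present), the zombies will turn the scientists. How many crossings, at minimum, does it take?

Counting alone: each trip to the right bank takes at most 2 across and each return brings at least 1 back, so after t trips out (and t−1 returns) at most 2t − (t−1) of the 10 are across; that first reaches 10 at t = 9, so at least 17 crossings are needed.
The plan below uses exactly 17 crossings, so it is optimal:
1. 2 zombies → the right bank.  (the left bank: 6S 2Z; the right bank: 0S 2Z)
2. 1 zombie ← the left bank.  (the left bank: 6S 3Z; the right bank: 0S 1Z)
3. 2 zombies → the right bank.  (the left bank: 6S 1Z; the right bank: 0S 3Z)
4. 1 zombie ← the left bank.  (the left bank: 6S 2Z; the right bank: 0S 2Z)
5. 2 scientists → the right bank.  (the left bank: 4S 2Z; the right bank: 2S 2Z)
6. 1 zombie ← the left bank.  (the left bank: 4S 3Z; the right bank: 2S 1Z)
7. 1 scientist and 1 zombie → the right bank.  (the left bank: 3S 2Z; the right bank: 3S 2Z)
8. 1 zombie ← the left bank.  (the left bank: 3S 3Z; the right bank: 3S 1Z)
9. 2 zombies → the right bank.  (the left bank: 3S 1Z; the right bank: 3S 3Z)
10. 1 zombie ← the left bank.  (the left bank: 3S 2Z; the right bank: 3S 2Z)
11. 1 scientist and 1 zombie → the right bank.  (the left bank: 2S 1Z; the right bank: 4S 3Z)
12. 1 zombie ← the left bank.  (the left bank: 2S 2Z; the right bank: 4S 2Z)
13. 2 zombies → the right bank.  (the left bank: 2S 0Z; the right bank: 4S 4Z)
14. 1 zombie ← the left bank.  (the left bank: 2S 1Z; the right bank: 4S 3Z)
15. 1 scientist and 1 zombie → the right bank.  (the left bank: 1S 0Z; the right bank: 5S 4Z)
16. 1 zombie ← the left bank.  (the left bank: 1S 1Z; the right bank: 5S 3Z)
17. 1 scientist and 1 zombie → the right bank.  (the left bank: 0S 0Z; the right bank: 6S 4Z)

17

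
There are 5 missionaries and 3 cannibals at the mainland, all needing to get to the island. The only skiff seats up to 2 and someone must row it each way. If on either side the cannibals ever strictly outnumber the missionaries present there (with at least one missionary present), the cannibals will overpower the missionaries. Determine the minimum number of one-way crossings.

Counting alone: each trip to the island takes at most 2 across and each return brings at least 1 back, so after t trips out (and t−1 returns) at most 2t − (t−1) of the 8 are across; that first reaches 8 at t = 7, so at least 13 crossings are needed.
The plan below uses exactly 13 crossings, so it is optimal:
1. 2 cannibals → the island.  (the mainland: 5M 1C; the island: 0M 2C)
2. 1 cannibal ← the mainland.  (the mainland: 5M 2C; the island: 0M 1C)
3. 2 cannibals → the island.  (the mainland: 5M 0C; the island: 0M 3C)
4. 1 cannibal ← the mainland.  (the mainland: 5M 1C; the island: 0M 2C)
5. 2 missionaries → the island.  (the mainland: 3M 1C; the island: 2M 2C)
6. 1 cannibal ← the mainland.  (the mainland: 3M 2C; the island: 2M 1C)
7. 1 missionary and 1 cannibal → the island.  (the mainland: 2M 1C; the island: 3M 2C)
8. 1 cannibal ← the mainland.  (the mainland: 2M 2C; the island: 3M 1C)
9. 2 cannibals → the island.  (the mainland: 2M 0C; the island: 3M 3C)
10. 1 cannibal ← the mainland.  (the mainland: 2M 1C; the island: 3M 2C)
11. 1 missionary and 1 cannibal → the island.  (the mainland: 1M 0C; the island: 4M 3C)
12. 1 cannibal ← the mainland.  (the mainland: 1M 1C; the island: 4M 2C)
13. 1 missionary and 1 cannibal → the island.  (the mainland: 0M 0C; the island: 5M 3C)

13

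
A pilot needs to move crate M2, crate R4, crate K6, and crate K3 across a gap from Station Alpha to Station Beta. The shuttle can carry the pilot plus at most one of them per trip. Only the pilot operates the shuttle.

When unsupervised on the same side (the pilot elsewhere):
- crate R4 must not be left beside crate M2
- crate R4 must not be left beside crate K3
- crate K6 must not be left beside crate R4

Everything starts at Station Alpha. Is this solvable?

Following every safe sequence of crossings from the start, the most of the 4 that can be at Station Beta as the shuttle arrives there on crossings 1, 3 is 1, 2 respectively; the best ever achieved is 2 of 4.
From crossing 5 on, no configuration arises that was not already reachable earlier: only 9 distinct safe configurations (who is on which side, and where the shuttle is) can ever be reached, none of them has everyone across, and every continuation just revisits them. So no valid plan exists.

No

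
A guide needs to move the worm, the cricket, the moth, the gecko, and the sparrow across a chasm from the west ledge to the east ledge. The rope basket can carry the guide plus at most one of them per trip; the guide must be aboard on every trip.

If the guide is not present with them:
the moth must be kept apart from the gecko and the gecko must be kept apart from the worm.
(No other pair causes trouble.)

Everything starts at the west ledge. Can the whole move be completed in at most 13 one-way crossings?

Yes

Yes — this plan uses 11 crossings (≤ 13):
1. Guide goes to the east ledge with the gecko.
2. Guide goes back to the west ledge alone.
3. Guide goes to the east ledge with the worm.
4. Guide goes back to the west ledge with the gecko.
5. Guide goes to the east ledge with the moth.
6. Guide goes back to the west ledge alone.
7. Guide goes to the east ledge with the cricket.
8. Guide goes back to the west ledge alone.
9. Guide goes to the east ledge with the sparrow.
10. Guide goes back to the west ledge alone.
11. Guide goes to the east ledge with the gecko.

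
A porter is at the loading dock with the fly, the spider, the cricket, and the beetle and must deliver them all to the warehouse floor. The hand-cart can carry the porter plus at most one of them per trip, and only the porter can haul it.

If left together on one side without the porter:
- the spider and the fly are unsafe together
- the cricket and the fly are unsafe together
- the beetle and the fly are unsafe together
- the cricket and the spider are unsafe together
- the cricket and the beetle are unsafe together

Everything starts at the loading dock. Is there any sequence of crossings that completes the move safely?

No

Whatever the first load, the items left behind include a forbidden pair without the porter. No opening move is safe, so no plan exists.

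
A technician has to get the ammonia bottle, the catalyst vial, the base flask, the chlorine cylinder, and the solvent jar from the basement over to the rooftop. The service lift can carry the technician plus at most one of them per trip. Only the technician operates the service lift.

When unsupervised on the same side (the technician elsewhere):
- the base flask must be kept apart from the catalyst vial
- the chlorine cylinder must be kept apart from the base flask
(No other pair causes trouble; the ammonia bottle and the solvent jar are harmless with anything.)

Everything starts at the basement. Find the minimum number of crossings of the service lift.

Counting alone: the technician can take at most 1 across per trip to the rooftop, so moving all 5 needs at least 5 loaded trips out, with a return between consecutive ones — at least 9 crossings.
The safety rule pushes this higher. Following every safe sequence of crossings, the most of the 5 that can be at the rooftop as the service lift arrives there on crossing 9 is 4 — never all 5.
So no plan with fewer than 11 crossings exists, and this one achieves 11:
1. Technician goes to the rooftop with the base flask.  [the basement: the ammonia bottle, the catalyst vial, the chlorine cylinder, the solvent jar | the rooftop: the base flask]
2. Technician goes back to the basement alone.  [the basement: the ammonia bottle, the catalyst vial, the chlorine cylinder, the solvent jar | the rooftop: the base flask]
3. Technician goes to the rooftop with the ammonia bottle.  [the basement: the catalyst vial, the chlorine cylinder, the solvent jar | the rooftop: the ammonia bottle, the base flask]
4. Technician goes back to the basement alone.  [the basement: the catalyst vial, the chlorine cylinder, the solvent jar | the rooftop: the ammonia bottle, the base flask]
5. Technician goes to the rooftop with the catalyst vial.  [the basement: the chlorine cylinder, the solvent jar | the rooftop: the ammonia bottle, the base flask, the catalyst vial]
6. Technician goes back to the basement with the base flask.  [the basement: the base flask, the chlorine cylinder, the solvent jar | the rooftop: the ammonia bottle, the catalyst vial]
7. Technician goes to the rooftop with the chlorine cylinder.  [the basement: the base flask, the solvent jar | the rooftop: the ammonia bottle, the catalyst vial, the chlorine cylinder]
8. Technician goes back to the basement alone.  [the basement: the base flask, the solvent jar | the rooftop: the ammonia bottle, the catalyst vial, the chlorine cylinder]
9. Technician goes to the rooftop with the solvent jar.  [the basement: the base flask | the rooftop: the ammonia bottle, the catalyst vial, the chlorine cylinder, the solvent jar]
10. Technician goes back to the basement alone.  [the basement: the base flask | the rooftop: the ammonia bottle, the catalyst vial, the chlorine cylinder, the solvent jar]
11. Technician goes to the rooftop with the base flask.  [the basement: — | the rooftop: the ammonia bottle, the base flask, the catalyst vial, the chlorine cylinder, the solvent jar]

11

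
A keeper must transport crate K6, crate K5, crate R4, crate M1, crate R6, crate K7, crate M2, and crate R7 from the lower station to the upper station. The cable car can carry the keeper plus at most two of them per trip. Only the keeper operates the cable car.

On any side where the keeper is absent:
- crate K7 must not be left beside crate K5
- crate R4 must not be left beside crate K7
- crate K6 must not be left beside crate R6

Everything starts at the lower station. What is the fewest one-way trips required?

Counting alone: the keeper can take at most 2 across per trip to the upper station, so moving all 8 needs at least 4 loaded trips out, with a return between consecutive ones — at least 7 crossings.
The safety rule pushes this higher. Following every safe sequence of crossings, the most of the 8 that can be at the upper station as the cable car arrives there on crossing 7 is 7 — never all 8.
So no plan with fewer than 9 crossings exists, and this one achieves 9:
1. Keeper goes to the upper station with crate K6 and crate K7.
2. Keeper goes back to the lower station alone.
3. Keeper goes to the upper station with crate K5.
4. Keeper goes back to the lower station with crate K7.
5. Keeper goes to the upper station with crate M1 and crate R4.
6. Keeper goes back to the lower station alone.
7. Keeper goes to the upper station with crate M2 and crate R7.
8. Keeper goes back to the lower station alone.
9. Keeper goes to the upper station with crate K7 and crate R6.

9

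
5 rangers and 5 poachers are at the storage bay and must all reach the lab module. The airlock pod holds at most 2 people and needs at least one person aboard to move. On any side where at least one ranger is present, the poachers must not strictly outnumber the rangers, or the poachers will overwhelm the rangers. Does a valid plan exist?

No

Following every safe sequence of crossings from the start, the most of the 10 that can be at the lab module as the airlock pod arrives there on crossings 1, 3, 5, 7 is 2, 3, 4, 5 respectively; the best ever achieved is 5 of 10.
From crossing 9 on, no configuration arises that was not already reachable earlier: only 13 distinct safe configurations (who is on which side, and where the airlock pod is) can ever be reached, none of them has everyone across, and every continuation just revisits them. They are: 0 rangers + 0 poachers across (airlock pod back at the start); 0 rangers + 1 poacher across (airlock pod there); 0 rangers + 1 poacher across (airlock pod back at the start); 0 rangers + 2 poachers across (airlock pod there); 0 rangers + 2 poachers across (airlock pod back at the start); 0 rangers + 3 poachers across (airlock pod there); 0 rangers + 3 poachers across (airlock pod back at the start); 0 rangers + 4 poachers across (airlock pod there); 0 rangers + 4 poachers across (airlock pod back at the start); 0 rangers + 5 poachers across (airlock pod there); 1 ranger + 1 poacher across (airlock pod there); 1 ranger + 1 poacher across (airlock pod back at the start); 2 rangers + 2 poachers across (airlock pod there). So no valid plan exists.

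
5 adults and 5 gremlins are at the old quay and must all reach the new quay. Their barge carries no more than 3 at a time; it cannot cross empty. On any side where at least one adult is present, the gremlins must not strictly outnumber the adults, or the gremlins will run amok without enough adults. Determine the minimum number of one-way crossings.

Counting alone: each trip to the new quay takes at most 3 across and each return brings at least 1 back, so after t trips out (and t−1 returns) at most 3t − (t−1) of the 10 are across; that first reaches 10 at t = 5, so at least 9 crossings are needed.
The safety rule pushes this higher. Following every safe sequence of crossings, the most of the 10 that can be at the new quay as the barge arrives there on crossing 9 is 9 — never all 10.
So no plan with fewer than 11 crossings exists, and this one achieves 11:
1. 2 gremlins → the new quay.  (the old quay: 5A 3G; the new quay: 0A 2G)
2. 1 gremlin ← the old quay.  (the old quay: 5A 4G; the new quay: 0A 1G)
3. 3 gremlins → the new quay.  (the old quay: 5A 1G; the new quay: 0A 4G)
4. 1 gremlin ← the old quay.  (the old quay: 5A 2G; the new quay: 0A 3G)
5. 3 adults → the new quay.  (the old quay: 2A 2G; the new quay: 3A 3G)
6. 1 adult and 1 gremlin ← the old quay.  (the old quay: 3A 3G; the new quay: 2A 2G)
7. 3 adults → the new quay.  (the old quay: 0A 3G; the new quay: 5A 2G)
8. 1 gremlin ← the old quay.  (the old quay: 0A 4G; the new quay: 5A 1G)
9. 2 gremlins → the new quay.  (the old quay: 0A 2G; the new quay: 5A 3G)
10. 1 gremlin ← the old quay.  (the old quay: 0A 3G; the new quay: 5A 2G)
11. 3 gremlins → the new quay.  (the old quay: 0A 0G; the new quay: 5A 5G)

11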